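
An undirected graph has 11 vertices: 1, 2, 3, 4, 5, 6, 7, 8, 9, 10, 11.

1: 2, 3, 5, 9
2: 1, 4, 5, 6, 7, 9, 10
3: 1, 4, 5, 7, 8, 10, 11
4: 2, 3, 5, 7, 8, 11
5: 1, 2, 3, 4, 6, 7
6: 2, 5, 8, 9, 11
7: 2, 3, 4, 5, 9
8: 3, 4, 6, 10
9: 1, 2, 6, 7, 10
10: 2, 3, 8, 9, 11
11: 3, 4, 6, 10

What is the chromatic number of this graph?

2, 4, 5, 7 are mutually adjacent (a clique of size 4), so at least 4 colors are needed.
4 colors suffice: color a → {2, 3}; color b → {1, 4, 6, 10}; color c → {5, 8, 9, 11}; color d → {7}. No two adjacent vertices share a color.

4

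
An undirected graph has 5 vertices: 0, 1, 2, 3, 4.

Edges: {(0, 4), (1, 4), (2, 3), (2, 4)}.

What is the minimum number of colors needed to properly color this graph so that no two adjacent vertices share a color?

2

2 and 4 are adjacent, so at least 2 colors are needed.
2 colors suffice: color red → {3, 4}; color blue → {0, 1, 2}. Every edge joins two different colors.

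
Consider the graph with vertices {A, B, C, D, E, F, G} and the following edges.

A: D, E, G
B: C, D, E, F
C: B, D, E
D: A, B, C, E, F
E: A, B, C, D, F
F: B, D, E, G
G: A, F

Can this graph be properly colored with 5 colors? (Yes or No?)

Yes

The chromatic number is 4. B, C, D, E are pairwise adjacent (a clique of size 4), so at least 4 colors are needed.
4 colors suffice: color 1 → {D, G}; color 2 → {E}; color 3 → {A, B}; color 4 → {C, F}.
Since 5 ≥ 4, a proper 5-coloring certainly exists.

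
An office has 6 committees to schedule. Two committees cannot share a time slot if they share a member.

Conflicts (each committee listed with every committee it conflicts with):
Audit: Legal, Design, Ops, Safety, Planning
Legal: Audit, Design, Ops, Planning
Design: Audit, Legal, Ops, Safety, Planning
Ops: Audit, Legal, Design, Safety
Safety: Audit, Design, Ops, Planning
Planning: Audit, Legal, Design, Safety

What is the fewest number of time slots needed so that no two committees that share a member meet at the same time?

4

Audit, Design, Safety, Planning are mutually in conflict, so at least 4 time slots are needed.
4 time slots suffice: time slot 1 → {Design}; time slot 2 → {Audit}; time slot 3 → {Ops, Planning}; time slot 4 → {Legal, Safety}. No two conflicting committees share a time slot.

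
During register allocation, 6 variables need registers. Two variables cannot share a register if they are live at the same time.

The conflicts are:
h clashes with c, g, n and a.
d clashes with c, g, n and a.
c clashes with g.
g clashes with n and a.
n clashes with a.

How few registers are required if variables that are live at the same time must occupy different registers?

h, g, n, a pairwise conflict, so at least 4 registers are needed.
A valid assignment using 4 registers: h=3, d=3, c=2, g=1, n=4, a=2. Each listed conflict is separated.

4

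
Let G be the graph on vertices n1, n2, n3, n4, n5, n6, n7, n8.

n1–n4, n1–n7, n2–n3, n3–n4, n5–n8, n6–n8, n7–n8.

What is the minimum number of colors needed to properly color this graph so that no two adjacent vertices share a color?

2

n7 and n8 are adjacent, so at least 2 colors are needed.
2 colors suffice: color red → {n1, n3, n8}; color blue → {n2, n4, n5, n6, n7}. No two adjacent vertices share a color.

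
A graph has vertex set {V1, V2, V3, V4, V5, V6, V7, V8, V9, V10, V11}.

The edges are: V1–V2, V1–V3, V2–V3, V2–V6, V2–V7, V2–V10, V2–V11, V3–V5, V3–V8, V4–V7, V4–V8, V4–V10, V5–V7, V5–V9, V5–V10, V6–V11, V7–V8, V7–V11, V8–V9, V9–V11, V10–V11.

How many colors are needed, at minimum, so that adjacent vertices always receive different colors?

V4, V7, V8 are pairwise adjacent, so at least 3 colors are needed.
3 colors suffice: color 1 → {V2, V5, V8}; color 2 → {V3, V6, V7, V9, V10}; color 3 → {V1, V4, V11}. No two adjacent vertices share a color.

3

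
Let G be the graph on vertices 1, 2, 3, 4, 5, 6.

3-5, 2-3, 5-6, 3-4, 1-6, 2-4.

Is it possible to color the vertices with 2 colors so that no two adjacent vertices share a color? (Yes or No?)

No

2, 3, 4 are pairwise adjacent, so at least 3 colors are needed.
So 2 colors are not enough.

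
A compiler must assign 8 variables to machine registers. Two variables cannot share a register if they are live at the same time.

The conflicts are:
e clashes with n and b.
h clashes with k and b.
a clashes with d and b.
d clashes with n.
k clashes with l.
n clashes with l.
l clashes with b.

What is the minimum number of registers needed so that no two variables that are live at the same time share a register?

3

The cycle b-a-d-n-e-b has odd length 5, so it cannot be 2-colored; at least 3 registers are needed.
Using 3 registers: e=2, h=2, a=3, d=2, k=1, n=1, l=2, b=1. No two conflicting variables share a register.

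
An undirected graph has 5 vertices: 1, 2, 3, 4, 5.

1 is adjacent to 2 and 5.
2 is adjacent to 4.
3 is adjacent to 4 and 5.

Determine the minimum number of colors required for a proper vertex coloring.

The cycle 5-1-2-4-3-5 has odd length 5, so it cannot be 2-colored; at least 3 colors are needed.
3 colors suffice: 1=blue, 2=red, 3=blue, 4=green, 5=red. Every edge joins two different colors.

3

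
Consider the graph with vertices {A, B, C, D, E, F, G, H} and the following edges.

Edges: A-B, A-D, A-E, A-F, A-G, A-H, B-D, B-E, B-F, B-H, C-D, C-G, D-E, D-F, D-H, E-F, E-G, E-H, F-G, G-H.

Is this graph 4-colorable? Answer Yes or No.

A, B, D, E, H are pairwise adjacent (a clique of size 5), so at least 5 colors are needed.
So 4 colors are not enough.

No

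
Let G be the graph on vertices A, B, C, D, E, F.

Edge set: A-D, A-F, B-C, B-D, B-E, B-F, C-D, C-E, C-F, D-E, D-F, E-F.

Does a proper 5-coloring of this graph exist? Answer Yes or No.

The chromatic number is 5. B, C, D, E, F are pairwise adjacent (a clique of size 5), so at least 5 colors are needed.
5 colors suffice: color 1 → {F}; color 2 → {D}; color 3 → {A, E}; color 4 → {C}; color 5 → {B}.
That is already a proper 5-coloring.

Yes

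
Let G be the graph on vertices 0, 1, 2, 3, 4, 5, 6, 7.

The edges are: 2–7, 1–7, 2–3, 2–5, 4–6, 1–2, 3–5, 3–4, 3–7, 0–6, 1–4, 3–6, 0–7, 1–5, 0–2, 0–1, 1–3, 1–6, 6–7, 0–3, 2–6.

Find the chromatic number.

0, 1, 2, 3, 6, 7 form a clique, so at least 6 colors are needed.
6 colors suffice: color red → {1}; color blue → {3}; color green → {5, 6}; color yellow → {2, 4}; color purple → {0}; color orange → {7}. Every edge joins two different colors.

6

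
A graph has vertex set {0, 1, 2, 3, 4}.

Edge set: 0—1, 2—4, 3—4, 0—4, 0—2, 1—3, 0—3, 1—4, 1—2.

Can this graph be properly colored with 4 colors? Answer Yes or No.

The chromatic number is 4. 0, 1, 2, 4 form a clique, so at least 4 colors are needed.
4 colors suffice: color red → {0}; color blue → {4}; color green → {1}; color yellow → {2, 3}.
That is already a proper 4-coloring.

Yes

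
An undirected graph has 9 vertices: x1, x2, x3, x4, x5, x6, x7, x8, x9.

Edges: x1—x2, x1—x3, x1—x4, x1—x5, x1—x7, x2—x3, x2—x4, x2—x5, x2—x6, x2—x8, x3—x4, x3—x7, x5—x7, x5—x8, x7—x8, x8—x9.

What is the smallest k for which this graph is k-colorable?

x1, x2, x3, x4 are pairwise adjacent (a clique of size 4), so at least 4 colors are needed.
One proper 4-coloring: x1=2, x2=1, x3=3, x4=4, x5=3, x6=2, x7=1, x8=2, x9=1. Each edge has distinct colors on its endpoints.

4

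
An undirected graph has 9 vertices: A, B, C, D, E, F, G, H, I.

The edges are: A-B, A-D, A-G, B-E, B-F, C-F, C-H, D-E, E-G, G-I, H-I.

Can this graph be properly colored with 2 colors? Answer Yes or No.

The cycle G-I-H-C-F-B-E-G has odd length 7, so it cannot be 2-colored; at least 3 colors are needed.
So 2 colors are not enough.

No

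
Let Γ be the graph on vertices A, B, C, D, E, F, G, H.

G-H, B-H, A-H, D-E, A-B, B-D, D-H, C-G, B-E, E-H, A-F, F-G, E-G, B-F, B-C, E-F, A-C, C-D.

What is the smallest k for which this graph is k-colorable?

4

B, D, E, H are pairwise adjacent (a clique of size 4), so at least 4 colors are needed.
4 colors suffice: color 1 → {B, G}; color 2 → {C, E}; color 3 → {F, H}; color 4 → {A, D}. No two adjacent vertices share a color.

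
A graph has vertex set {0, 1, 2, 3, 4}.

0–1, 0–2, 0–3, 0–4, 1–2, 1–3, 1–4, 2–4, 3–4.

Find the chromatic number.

0, 1, 3, 4 are mutually adjacent (a clique of size 4), so at least 4 colors are needed.
4 colors suffice: color a → {4}; color b → {1}; color c → {0}; color d → {2, 3}. Each edge has distinct colors on its endpoints.

4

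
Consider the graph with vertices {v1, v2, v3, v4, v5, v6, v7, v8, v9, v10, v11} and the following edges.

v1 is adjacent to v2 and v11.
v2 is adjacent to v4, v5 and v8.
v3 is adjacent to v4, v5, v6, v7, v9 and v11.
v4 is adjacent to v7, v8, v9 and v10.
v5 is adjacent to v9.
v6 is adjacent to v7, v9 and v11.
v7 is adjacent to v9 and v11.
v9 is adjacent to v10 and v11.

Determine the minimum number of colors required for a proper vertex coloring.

5

v3, v6, v7, v9, v11 are pairwise adjacent (a clique of size 5), so at least 5 colors are needed.
A valid assignment using 5 colors: v1=G, v2=R, v3=G, v4=B, v5=B, v6=P, v7=Y, v8=G, v9=R, v10=G, v11=B. Every edge joins two different colors.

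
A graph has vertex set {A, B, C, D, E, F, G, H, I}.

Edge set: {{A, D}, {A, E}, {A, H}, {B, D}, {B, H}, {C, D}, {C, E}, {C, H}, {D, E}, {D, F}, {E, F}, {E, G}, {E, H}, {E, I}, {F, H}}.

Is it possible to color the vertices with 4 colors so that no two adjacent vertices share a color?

Yes

The chromatic number is 3. C, D, E form a triangle, so at least 3 colors are needed.
3 colors suffice: color red → {B, E}; color blue → {D, G, H, I}; color green → {A, C, F}.
Since 4 ≥ 3, a proper 4-coloring certainly exists.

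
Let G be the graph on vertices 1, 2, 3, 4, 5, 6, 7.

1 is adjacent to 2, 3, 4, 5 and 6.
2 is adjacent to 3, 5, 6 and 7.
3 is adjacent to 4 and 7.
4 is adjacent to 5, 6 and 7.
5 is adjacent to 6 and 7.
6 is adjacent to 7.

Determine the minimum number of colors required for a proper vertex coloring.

4

1, 2, 5, 6 are mutually adjacent (a clique of size 4), so at least 4 colors are needed.
4 colors suffice: color red → {1, 7}; color blue → {3, 5}; color green → {2, 4}; color yellow → {6}. Every edge joins two different colors.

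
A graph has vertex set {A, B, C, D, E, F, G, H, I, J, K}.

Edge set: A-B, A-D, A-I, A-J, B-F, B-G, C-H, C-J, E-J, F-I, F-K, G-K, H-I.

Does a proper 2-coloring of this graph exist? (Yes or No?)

The cycle H-I-A-J-C-H has odd length 5, so it cannot be 2-colored; at least 3 colors are needed.
So 2 colors are not enough.

No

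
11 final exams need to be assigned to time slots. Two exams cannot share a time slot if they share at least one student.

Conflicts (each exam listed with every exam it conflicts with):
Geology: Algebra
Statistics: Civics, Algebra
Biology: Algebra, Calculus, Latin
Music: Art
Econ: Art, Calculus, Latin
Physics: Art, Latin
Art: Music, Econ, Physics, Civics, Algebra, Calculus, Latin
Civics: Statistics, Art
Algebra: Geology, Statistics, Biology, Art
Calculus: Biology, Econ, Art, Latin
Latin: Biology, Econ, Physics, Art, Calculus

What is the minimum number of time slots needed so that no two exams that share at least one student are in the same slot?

4

Econ, Art, Calculus, Latin all conflict with each other, so at least 4 time slots are needed.
4 time slots suffice: time slot 1 → {Geology, Statistics, Biology, Art}; time slot 2 → {Music, Civics, Algebra, Latin}; time slot 3 → {Physics, Calculus}; time slot 4 → {Econ}. Every pair that conflicts lands in different time slots.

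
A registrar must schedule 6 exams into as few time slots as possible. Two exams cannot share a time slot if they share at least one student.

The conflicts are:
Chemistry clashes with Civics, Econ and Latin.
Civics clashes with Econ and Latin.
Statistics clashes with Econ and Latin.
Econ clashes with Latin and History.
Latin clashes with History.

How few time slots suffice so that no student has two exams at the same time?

Chemistry, Civics, Econ, Latin are mutually in conflict, so at least 4 time slots are needed.
Using 4 time slots: Chemistry=3, Civics=4, Statistics=3, Econ=1, Latin=2, History=3. Every pair that conflicts lands in different time slots.

4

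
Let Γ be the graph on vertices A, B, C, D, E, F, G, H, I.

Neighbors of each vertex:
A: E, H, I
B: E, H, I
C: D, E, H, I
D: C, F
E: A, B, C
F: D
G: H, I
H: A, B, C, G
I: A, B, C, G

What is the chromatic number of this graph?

2

G and I are adjacent, so at least 2 colors are needed.
A valid assignment using 2 colors: A=2, B=2, C=2, D=1, E=1, F=2, G=2, H=1, I=1. No two adjacent vertices share a color.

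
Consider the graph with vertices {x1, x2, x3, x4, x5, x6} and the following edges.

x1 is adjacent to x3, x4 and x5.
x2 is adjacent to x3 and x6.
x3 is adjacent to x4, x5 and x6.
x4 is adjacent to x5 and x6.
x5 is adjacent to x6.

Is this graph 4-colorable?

Yes

The chromatic number is 4. x1, x3, x4, x5 are mutually adjacent (a clique of size 4), so at least 4 colors are needed.
4 colors suffice: color 1 → {x3}; color 2 → {x2, x5}; color 3 → {x4}; color 4 → {x1, x6}.
That is already a proper 4-coloring.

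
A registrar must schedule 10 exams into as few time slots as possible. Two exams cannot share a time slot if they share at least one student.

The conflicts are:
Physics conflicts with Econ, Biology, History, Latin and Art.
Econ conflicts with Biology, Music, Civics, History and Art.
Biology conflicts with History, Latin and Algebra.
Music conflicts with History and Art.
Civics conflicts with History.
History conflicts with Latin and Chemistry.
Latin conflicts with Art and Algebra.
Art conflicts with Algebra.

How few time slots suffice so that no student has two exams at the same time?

4

Physics, Econ, Biology, History pairwise conflict, so at least 4 time slots are needed.
4 time slots suffice: time slot 1 → {History, Art}; time slot 2 → {Econ, Latin, Chemistry}; time slot 3 → {Biology, Music, Civics}; time slot 4 → {Physics, Algebra}. No two conflicting exams share a time slot.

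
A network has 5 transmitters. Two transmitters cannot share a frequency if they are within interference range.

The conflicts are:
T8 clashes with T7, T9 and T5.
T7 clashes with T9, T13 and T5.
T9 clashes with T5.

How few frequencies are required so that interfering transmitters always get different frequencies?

4

T8, T7, T9, T5 all conflict with each other, so at least 4 frequencies are needed.
4 frequencies suffice: frequency 1 → {T7}; frequency 2 → {T8, T13}; frequency 3 → {T5}; frequency 4 → {T9}. No two conflicting transmitters share a frequency.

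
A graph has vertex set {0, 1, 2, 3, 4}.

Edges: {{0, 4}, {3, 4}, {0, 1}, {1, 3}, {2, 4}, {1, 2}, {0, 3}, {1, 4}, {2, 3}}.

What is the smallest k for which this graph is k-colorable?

4

0, 1, 3, 4 form a clique, so at least 4 colors are needed.
A valid assignment using 4 colors: 0=yellow, 1=green, 2=yellow, 3=blue, 4=red. Each edge has distinct colors on its endpoints.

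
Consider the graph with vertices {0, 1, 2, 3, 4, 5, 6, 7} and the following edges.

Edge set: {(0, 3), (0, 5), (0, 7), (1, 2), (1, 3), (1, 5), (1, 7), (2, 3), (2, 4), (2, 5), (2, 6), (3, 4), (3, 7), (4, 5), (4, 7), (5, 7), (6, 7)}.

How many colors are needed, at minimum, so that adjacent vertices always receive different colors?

1, 3, 7 are mutually adjacent, so at least 3 colors are needed.
3 colors suffice: color a → {2, 7}; color b → {3, 5, 6}; color c → {0, 1, 4}. No two adjacent vertices share a color.

3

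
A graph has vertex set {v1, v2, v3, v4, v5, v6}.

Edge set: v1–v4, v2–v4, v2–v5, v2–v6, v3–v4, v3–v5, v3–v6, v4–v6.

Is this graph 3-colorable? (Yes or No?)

Yes

The chromatic number is 3. v3, v4, v6 are pairwise adjacent, so at least 3 colors are needed.
3 colors suffice: color R → {v4, v5}; color B → {v1, v2, v3}; color G → {v6}.
That is already a proper 3-coloring.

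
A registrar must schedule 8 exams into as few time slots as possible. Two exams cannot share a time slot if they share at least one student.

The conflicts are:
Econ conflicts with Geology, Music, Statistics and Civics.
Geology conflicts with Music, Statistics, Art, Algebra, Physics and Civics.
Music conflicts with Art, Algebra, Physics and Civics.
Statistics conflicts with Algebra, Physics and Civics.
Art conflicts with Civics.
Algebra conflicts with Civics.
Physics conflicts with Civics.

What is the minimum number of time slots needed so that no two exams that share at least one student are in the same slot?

4

Geology, Music, Algebra, Civics all conflict with each other, so at least 4 time slots are needed.
4 time slots suffice: time slot 1 → {Geology}; time slot 2 → {Civics}; time slot 3 → {Music, Statistics}; time slot 4 → {Econ, Art, Algebra, Physics}. Every pair that conflicts lands in different time slots.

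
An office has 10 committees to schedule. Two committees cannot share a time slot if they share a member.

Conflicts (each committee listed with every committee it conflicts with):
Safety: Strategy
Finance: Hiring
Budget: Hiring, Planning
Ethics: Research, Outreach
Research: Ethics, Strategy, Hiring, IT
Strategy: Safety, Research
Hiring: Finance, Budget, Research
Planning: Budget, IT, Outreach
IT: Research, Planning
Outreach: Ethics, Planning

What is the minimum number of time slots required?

The cycle Budget-Hiring-Research-IT-Planning-Budget has odd length 5, so it cannot be 2-colored; at least 3 time slots are needed.
3 time slots suffice: time slot 1 → {Safety, Finance, Research, Planning}; time slot 2 → {Strategy, Hiring, IT, Outreach}; time slot 3 → {Budget, Ethics}. Every pair that conflicts lands in different time slots.

3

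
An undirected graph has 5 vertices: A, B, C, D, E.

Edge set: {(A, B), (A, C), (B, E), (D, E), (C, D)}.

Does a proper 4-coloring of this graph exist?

The chromatic number is 3. The cycle C-D-E-B-A-C has odd length 5, so it cannot be 2-colored; at least 3 colors are needed.
3 colors suffice: color 1 → {C, E}; color 2 → {A, D}; color 3 → {B}.
Since 4 ≥ 3, a proper 4-coloring certainly exists.

Yes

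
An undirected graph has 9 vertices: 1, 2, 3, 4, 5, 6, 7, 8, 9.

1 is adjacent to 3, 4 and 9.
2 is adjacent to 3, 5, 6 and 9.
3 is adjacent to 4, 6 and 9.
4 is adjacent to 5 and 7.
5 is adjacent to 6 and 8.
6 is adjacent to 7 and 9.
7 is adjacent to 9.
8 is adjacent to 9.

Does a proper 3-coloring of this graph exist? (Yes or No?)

2, 3, 6, 9 form a clique, so at least 4 colors are needed.
So 3 colors are not enough.

No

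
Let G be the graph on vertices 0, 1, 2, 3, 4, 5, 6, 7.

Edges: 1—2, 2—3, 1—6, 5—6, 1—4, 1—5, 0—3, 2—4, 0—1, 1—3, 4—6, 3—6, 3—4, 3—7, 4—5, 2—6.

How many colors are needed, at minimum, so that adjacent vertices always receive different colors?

1, 2, 3, 4, 6 form a clique, so at least 5 colors are needed.
5 colors suffice: color a → {1, 7}; color b → {3, 5}; color c → {0, 6}; color d → {4}; color e → {2}. Each edge has distinct colors on its endpoints.

5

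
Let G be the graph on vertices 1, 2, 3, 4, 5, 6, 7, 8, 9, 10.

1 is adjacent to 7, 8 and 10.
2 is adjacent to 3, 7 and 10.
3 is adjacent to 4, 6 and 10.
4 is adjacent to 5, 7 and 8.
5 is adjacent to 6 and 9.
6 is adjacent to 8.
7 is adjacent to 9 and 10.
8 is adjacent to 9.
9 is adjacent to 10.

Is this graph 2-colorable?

No

2, 3, 10 are mutually adjacent, so at least 3 colors are needed.
So 2 colors are not enough.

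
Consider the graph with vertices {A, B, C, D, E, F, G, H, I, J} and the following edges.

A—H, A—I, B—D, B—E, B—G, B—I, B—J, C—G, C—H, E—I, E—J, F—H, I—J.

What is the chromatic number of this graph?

4

B, E, I, J are pairwise adjacent (a clique of size 4), so at least 4 colors are needed.
One proper 4-coloring: A=green, B=red, C=blue, D=blue, E=green, F=blue, G=green, H=red, I=blue, J=yellow. Every edge joins two different colors.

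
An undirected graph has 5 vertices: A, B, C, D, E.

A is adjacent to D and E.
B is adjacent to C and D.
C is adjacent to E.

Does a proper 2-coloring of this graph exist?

No

The cycle A-E-C-B-D-A has odd length 5, so it cannot be 2-colored; at least 3 colors are needed.
So 2 colors are not enough.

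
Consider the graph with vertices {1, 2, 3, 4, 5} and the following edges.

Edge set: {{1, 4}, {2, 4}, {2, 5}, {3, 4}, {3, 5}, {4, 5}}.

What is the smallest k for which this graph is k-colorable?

3, 4, 5 are pairwise adjacent, so at least 3 colors are needed.
A valid assignment using 3 colors: 1=b, 2=c, 3=c, 4=a, 5=b. Each edge has distinct colors on its endpoints.

3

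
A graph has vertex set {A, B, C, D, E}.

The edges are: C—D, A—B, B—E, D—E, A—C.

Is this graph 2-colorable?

No

The cycle D-E-B-A-C-D has odd length 5, so it cannot be 2-colored; at least 3 colors are needed.
So 2 colors are not enough.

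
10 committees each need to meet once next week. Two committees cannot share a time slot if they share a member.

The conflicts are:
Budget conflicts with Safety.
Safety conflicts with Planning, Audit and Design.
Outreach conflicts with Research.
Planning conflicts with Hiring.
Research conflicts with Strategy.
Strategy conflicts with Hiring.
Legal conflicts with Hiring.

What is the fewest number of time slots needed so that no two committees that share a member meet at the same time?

2

Outreach and Research conflict, so at least 2 time slots are needed.
A valid assignment using 2 time slots: Budget=2, Safety=1, Outreach=2, Planning=2, Audit=2, Research=1, Design=2, Strategy=2, Legal=2, Hiring=1. Every pair that conflicts lands in different time slots.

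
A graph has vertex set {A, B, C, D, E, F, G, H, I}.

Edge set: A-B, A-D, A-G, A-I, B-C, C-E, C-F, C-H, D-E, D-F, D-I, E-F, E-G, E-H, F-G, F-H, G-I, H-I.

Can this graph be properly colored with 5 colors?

Yes

The chromatic number is 4. C, E, F, H form a clique, so at least 4 colors are needed.
One proper 4-coloring: A=blue, B=red, C=yellow, D=green, E=red, F=blue, G=green, H=green, I=red.
Since 5 ≥ 4, a proper 5-coloring certainly exists.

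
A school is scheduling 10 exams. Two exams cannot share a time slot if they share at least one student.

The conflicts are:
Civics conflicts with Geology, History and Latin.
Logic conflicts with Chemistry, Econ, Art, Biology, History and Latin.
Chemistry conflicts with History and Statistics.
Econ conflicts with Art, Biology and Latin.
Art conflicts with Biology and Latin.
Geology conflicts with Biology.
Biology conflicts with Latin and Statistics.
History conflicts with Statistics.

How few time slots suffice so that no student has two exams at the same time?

5

Logic, Econ, Art, Biology, Latin are mutually in conflict, so at least 5 time slots are needed.
5 time slots suffice: time slot 1 → {Civics, Logic, Statistics}; time slot 2 → {Biology, History}; time slot 3 → {Chemistry, Geology, Latin}; time slot 4 → {Art}; time slot 5 → {Econ}. Every pair that conflicts lands in different time slots.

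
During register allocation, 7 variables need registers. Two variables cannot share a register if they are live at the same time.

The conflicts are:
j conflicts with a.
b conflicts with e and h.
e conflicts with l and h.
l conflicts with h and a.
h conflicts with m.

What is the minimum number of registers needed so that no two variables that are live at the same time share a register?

3

b, e, h all conflict with each other, so at least 3 registers are needed.
3 registers suffice: j=2, b=3, e=2, l=3, h=1, a=1, m=2. Every pair that conflicts lands in different registers.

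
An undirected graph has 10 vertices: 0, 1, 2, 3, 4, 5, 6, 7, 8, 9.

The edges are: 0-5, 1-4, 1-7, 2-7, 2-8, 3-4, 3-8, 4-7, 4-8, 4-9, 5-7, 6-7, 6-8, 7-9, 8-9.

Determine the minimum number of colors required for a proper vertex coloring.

3, 4, 8 form a triangle, so at least 3 colors are needed.
3 colors suffice: 0=red, 1=green, 2=blue, 3=green, 4=blue, 5=blue, 6=blue, 7=red, 8=red, 9=green. Every edge joins two different colors.

3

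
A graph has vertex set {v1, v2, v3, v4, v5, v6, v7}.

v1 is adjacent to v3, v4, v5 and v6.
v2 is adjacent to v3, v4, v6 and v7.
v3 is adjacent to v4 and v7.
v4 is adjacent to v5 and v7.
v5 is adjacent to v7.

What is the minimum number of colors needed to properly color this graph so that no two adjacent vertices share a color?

v2, v3, v4, v7 are pairwise adjacent (a clique of size 4), so at least 4 colors are needed.
4 colors suffice: color R → {v4, v6}; color B → {v3, v5}; color G → {v1, v2}; color Y → {v7}. Every edge joins two different colors.

4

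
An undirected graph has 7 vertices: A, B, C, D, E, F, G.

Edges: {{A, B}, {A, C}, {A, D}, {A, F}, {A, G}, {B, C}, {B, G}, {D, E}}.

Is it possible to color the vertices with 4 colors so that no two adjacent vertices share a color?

The chromatic number is 3. A, B, C form a triangle, so at least 3 colors are needed.
3 colors suffice: color 1 → {A, E}; color 2 → {B, D, F}; color 3 → {C, G}.
Since 4 ≥ 3, a proper 4-coloring certainly exists.

Yes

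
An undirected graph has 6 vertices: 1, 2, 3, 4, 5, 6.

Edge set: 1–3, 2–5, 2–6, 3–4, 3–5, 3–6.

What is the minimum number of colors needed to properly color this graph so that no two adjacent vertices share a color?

1 and 3 are adjacent, so at least 2 colors are needed.
2 colors suffice: 1=blue, 2=red, 3=red, 4=blue, 5=blue, 6=blue. Each edge has distinct colors on its endpoints.

2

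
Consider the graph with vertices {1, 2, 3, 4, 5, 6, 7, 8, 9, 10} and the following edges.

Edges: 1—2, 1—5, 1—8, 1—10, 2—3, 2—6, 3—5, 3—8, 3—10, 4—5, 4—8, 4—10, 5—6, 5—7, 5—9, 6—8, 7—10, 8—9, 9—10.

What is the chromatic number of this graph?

5 and 6 are adjacent, so at least 2 colors are needed.
One proper 2-coloring: 1=blue, 2=red, 3=blue, 4=blue, 5=red, 6=blue, 7=blue, 8=red, 9=blue, 10=red. Every edge joins two different colors.

2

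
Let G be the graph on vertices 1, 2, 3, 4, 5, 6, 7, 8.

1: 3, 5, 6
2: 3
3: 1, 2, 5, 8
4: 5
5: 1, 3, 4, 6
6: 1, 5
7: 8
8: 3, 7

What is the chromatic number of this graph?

1, 3, 5 form a triangle, so at least 3 colors are needed.
3 colors suffice: 1=green, 2=blue, 3=red, 4=red, 5=blue, 6=red, 7=red, 8=blue. No two adjacent vertices share a color.

3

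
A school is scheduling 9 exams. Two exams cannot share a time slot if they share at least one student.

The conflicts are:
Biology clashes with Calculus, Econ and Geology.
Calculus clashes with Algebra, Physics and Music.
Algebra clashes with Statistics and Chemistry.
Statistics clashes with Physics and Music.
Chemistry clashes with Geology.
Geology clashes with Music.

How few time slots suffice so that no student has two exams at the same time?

3

The cycle Chemistry-Algebra-Statistics-Music-Geology-Chemistry has odd length 5, so it cannot be 2-colored; at least 3 time slots are needed.
3 time slots suffice: time slot 1 → {Calculus, Statistics, Econ, Geology}; time slot 2 → {Biology, Algebra, Physics, Music}; time slot 3 → {Chemistry}. Every pair that conflicts lands in different time slots.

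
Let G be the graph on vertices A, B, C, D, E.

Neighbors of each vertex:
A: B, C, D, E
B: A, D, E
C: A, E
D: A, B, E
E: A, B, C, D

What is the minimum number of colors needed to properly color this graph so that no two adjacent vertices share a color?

A, B, D, E are pairwise adjacent (a clique of size 4), so at least 4 colors are needed.
A valid assignment using 4 colors: A=1, B=4, C=3, D=3, E=2. No two adjacent vertices share a color.

4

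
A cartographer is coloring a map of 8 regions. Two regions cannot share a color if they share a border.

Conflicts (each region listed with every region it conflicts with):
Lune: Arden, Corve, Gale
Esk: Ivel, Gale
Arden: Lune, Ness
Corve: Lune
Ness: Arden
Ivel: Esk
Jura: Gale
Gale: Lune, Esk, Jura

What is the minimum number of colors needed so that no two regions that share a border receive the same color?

2

Esk and Ivel conflict, so at least 2 colors are needed.
2 colors suffice: color 1 → {Lune, Esk, Ness, Jura}; color 2 → {Arden, Corve, Ivel, Gale}. Every pair that conflicts lands in different colors.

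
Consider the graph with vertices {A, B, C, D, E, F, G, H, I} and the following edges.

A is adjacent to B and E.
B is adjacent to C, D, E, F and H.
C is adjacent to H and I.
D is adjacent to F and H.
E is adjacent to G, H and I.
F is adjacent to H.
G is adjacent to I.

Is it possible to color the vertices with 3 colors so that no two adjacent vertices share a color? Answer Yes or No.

No

B, D, F, H are mutually adjacent (a clique of size 4), so at least 4 colors are needed.
So 3 colors are not enough.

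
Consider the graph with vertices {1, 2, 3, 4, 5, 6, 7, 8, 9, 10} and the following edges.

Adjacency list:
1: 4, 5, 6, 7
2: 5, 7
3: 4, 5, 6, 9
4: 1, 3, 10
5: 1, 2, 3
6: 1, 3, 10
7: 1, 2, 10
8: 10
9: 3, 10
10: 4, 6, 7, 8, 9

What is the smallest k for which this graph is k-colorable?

2

1 and 5 are adjacent, so at least 2 colors are needed.
2 colors suffice: color a → {1, 2, 3, 10}; color b → {4, 5, 6, 7, 8, 9}. Each edge has distinct colors on its endpoints.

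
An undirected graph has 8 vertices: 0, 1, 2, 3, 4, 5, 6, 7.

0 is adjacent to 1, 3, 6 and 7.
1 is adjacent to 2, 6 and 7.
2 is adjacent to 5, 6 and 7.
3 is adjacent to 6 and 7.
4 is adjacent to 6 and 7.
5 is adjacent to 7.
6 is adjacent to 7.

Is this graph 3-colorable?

1, 2, 6, 7 are mutually adjacent (a clique of size 4), so at least 4 colors are needed.
So 3 colors are not enough.

No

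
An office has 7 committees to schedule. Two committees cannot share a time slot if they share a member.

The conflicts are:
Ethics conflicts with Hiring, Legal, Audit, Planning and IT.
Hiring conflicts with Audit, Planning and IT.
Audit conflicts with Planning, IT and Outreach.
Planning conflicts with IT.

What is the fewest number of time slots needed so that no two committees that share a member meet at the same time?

Ethics, Hiring, Audit, Planning, IT all conflict with each other, so at least 5 time slots are needed.
5 time slots suffice: time slot 1 → {Legal, Audit}; time slot 2 → {Ethics, Outreach}; time slot 3 → {Hiring}; time slot 4 → {IT}; time slot 5 → {Planning}. Every pair that conflicts lands in different time slots.

5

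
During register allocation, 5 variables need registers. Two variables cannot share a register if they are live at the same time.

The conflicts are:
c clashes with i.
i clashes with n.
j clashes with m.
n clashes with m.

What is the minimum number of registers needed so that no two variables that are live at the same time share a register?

2

n and m conflict, so at least 2 registers are needed.
2 registers suffice: c=2, i=1, j=2, n=2, m=1. No two conflicting variables share a register.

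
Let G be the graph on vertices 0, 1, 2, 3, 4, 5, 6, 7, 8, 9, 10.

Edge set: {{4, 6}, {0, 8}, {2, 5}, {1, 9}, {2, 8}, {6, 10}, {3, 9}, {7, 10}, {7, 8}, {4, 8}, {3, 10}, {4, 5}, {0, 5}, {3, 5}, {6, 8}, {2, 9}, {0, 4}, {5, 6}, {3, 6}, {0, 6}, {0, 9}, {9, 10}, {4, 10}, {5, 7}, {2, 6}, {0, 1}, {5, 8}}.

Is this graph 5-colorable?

The chromatic number is 5. 0, 4, 5, 6, 8 form a clique, so at least 5 colors are needed.
5 colors suffice: 0=green, 1=blue, 2=green, 3=yellow, 4=purple, 5=red, 6=blue, 7=blue, 8=yellow, 9=red, 10=green.
That is already a proper 5-coloring.

Yes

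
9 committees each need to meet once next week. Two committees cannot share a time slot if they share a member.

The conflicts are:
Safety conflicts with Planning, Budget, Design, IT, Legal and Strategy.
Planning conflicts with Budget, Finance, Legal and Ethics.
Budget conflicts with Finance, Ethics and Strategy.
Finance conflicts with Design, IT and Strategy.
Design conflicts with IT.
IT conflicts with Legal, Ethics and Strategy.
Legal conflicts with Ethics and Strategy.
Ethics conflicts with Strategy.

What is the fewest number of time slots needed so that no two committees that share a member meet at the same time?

4

Safety, IT, Legal, Strategy are mutually in conflict, so at least 4 time slots are needed.
Using 4 time slots: Safety=1, Planning=2, Budget=4, Finance=1, Design=3, IT=2, Legal=4, Ethics=1, Strategy=3. No two conflicting committees share a time slot.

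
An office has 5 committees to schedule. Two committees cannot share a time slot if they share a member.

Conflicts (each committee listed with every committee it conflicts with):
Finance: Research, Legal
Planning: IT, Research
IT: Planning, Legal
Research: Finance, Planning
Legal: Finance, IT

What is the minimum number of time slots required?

The cycle Planning-Research-Finance-Legal-IT-Planning has odd length 5, so it cannot be 2-colored; at least 3 time slots are needed.
Using 3 time slots: Finance=1, Planning=3, IT=1, Research=2, Legal=2. Every pair that conflicts lands in different time slots.

3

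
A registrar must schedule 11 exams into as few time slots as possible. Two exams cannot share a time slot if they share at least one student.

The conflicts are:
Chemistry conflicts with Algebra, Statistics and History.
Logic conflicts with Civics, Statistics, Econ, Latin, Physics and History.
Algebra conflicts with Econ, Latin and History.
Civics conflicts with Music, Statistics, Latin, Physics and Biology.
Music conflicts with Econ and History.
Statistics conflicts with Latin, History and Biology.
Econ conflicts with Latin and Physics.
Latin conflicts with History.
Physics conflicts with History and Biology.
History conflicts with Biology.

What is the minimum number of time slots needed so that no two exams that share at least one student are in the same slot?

4

Logic, Statistics, Latin, History all conflict with each other, so at least 4 time slots are needed.
Using 4 time slots: Chemistry=4, Logic=2, Algebra=2, Civics=1, Music=2, Statistics=3, Econ=1, Latin=4, Physics=3, History=1, Biology=2. Every pair that conflicts lands in different time slots.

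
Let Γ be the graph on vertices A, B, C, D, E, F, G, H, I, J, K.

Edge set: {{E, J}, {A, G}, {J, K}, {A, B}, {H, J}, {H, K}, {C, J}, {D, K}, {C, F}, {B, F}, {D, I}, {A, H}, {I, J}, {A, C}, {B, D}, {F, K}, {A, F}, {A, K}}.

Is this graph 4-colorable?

The chromatic number is 3. A, H, K are pairwise adjacent, so at least 3 colors are needed.
A valid assignment using 3 colors: A=1, B=2, C=2, D=1, E=2, F=3, G=2, H=3, I=2, J=1, K=2.
Since 4 ≥ 3, a proper 4-coloring certainly exists.

Yes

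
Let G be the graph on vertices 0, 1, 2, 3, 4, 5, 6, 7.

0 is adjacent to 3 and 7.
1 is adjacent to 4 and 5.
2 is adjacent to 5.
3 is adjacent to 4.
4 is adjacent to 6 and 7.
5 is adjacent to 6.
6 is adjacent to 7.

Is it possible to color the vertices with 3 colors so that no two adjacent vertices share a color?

Yes

The chromatic number is 3. 4, 6, 7 are pairwise adjacent, so at least 3 colors are needed.
3 colors suffice: color red → {0, 4, 5}; color blue → {1, 2, 3, 6}; color green → {7}.
That is already a proper 3-coloring.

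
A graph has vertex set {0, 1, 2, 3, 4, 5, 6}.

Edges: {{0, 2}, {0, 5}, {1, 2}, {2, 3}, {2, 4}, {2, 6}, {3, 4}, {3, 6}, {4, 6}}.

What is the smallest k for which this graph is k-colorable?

4

2, 3, 4, 6 are pairwise adjacent (a clique of size 4), so at least 4 colors are needed.
4 colors suffice: color a → {2, 5}; color b → {0, 1, 3}; color c → {6}; color d → {4}. No two adjacent vertices share a color.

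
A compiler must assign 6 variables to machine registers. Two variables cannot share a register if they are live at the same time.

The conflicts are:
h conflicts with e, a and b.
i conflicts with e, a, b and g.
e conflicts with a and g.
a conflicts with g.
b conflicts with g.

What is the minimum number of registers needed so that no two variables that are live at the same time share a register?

i, e, a, g all conflict with each other, so at least 4 registers are needed.
A valid assignment using 4 registers: h=1, i=1, e=4, a=3, b=3, g=2. Each listed conflict is separated.

4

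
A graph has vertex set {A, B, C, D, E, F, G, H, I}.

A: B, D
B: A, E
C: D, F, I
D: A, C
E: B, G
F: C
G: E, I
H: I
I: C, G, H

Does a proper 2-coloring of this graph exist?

No

The cycle B-A-D-C-I-G-E-B has odd length 7, so it cannot be 2-colored; at least 3 colors are needed.
So 2 colors are not enough.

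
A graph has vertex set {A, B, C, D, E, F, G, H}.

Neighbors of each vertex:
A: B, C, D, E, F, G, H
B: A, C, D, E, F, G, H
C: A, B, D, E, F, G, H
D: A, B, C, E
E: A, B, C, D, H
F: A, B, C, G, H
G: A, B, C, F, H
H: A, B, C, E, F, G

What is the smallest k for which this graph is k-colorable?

A, B, C, F, G, H are mutually adjacent (a clique of size 6), so at least 6 colors are needed.
6 colors suffice: color 1 → {A}; color 2 → {C}; color 3 → {B}; color 4 → {D, H}; color 5 → {E, F}; color 6 → {G}. No two adjacent vertices share a color.

6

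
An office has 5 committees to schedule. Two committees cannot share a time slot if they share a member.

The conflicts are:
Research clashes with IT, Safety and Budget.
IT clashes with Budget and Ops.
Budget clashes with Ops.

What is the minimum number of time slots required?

3

IT, Budget, Ops are mutually in conflict, so at least 3 time slots are needed.
A valid assignment using 3 time slots: Research=3, IT=2, Safety=1, Budget=1, Ops=3. Each listed conflict is separated.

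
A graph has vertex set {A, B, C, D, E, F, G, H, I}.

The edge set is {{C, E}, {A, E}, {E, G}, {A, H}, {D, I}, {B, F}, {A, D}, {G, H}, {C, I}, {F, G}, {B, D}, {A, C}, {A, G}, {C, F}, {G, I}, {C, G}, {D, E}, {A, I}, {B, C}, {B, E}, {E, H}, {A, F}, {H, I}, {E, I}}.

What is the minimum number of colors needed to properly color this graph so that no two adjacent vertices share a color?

A, E, G, H, I are pairwise adjacent (a clique of size 5), so at least 5 colors are needed.
A valid assignment using 5 colors: A=2, B=2, C=5, D=4, E=1, F=1, G=4, H=5, I=3. No two adjacent vertices share a color.

5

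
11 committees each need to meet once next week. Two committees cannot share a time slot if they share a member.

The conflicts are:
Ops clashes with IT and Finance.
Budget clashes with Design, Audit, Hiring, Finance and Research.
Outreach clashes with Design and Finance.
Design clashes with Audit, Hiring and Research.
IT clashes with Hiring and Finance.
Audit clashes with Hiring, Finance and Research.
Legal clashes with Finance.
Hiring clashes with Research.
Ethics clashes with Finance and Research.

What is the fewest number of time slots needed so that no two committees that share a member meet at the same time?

5

Budget, Design, Audit, Hiring, Research are mutually in conflict, so at least 5 time slots are needed.
5 time slots suffice: time slot 1 → {Finance, Research}; time slot 2 → {Budget, Outreach, IT, Legal, Ethics}; time slot 3 → {Ops, Design}; time slot 4 → {Audit}; time slot 5 → {Hiring}. Each listed conflict is separated.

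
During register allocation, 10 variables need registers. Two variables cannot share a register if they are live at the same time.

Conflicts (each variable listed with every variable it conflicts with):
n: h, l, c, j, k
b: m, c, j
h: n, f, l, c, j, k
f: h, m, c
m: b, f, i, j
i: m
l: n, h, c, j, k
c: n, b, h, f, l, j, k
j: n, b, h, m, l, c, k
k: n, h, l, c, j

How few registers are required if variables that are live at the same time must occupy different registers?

6

n, h, l, c, j, k are mutually in conflict, so at least 6 registers are needed.
A valid assignment using 6 registers: n=6, b=3, h=3, f=2, m=1, i=2, l=4, c=1, j=2, k=5. Each listed conflict is separated.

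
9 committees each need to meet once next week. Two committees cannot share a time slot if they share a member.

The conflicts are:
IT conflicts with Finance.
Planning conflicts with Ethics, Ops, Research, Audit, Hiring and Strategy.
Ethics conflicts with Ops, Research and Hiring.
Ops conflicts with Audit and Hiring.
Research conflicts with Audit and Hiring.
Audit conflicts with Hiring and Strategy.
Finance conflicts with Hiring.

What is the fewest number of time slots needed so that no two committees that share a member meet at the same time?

4

Planning, Research, Audit, Hiring pairwise conflict, so at least 4 time slots are needed.
4 time slots suffice: IT=2, Planning=1, Ethics=3, Ops=4, Research=4, Audit=3, Finance=1, Hiring=2, Strategy=2. Every pair that conflicts lands in different time slots.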